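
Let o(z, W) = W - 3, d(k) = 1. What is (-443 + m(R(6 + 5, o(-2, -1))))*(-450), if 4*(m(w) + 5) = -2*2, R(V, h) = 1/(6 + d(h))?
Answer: 202050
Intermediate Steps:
o(z, W) = -3 + W
R(V, h) = ⅐ (R(V, h) = 1/(6 + 1) = 1/7 = ⅐)
m(w) = -6 (m(w) = -5 + (-2*2)/4 = -5 + (¼)*(-4) = -5 - 1 = -6)
(-443 + m(R(6 + 5, o(-2, -1))))*(-450) = (-443 - 6)*(-450) = -449*(-450) = 202050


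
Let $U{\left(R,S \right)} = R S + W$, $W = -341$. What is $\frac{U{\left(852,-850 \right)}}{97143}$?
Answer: $- \frac{724541}{97143} \approx -7.4585$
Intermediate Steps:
$U{\left(R,S \right)} = -341 + R S$ ($U{\left(R,S \right)} = R S - 341 = -341 + R S$)
$\frac{U{\left(852,-850 \right)}}{97143} = \frac{-341 + 852 \left(-850\right)}{97143} = \left(-341 - 724200\right) \frac{1}{97143} = \left(-724541\right) \frac{1}{97143} = - \frac{724541}{97143}$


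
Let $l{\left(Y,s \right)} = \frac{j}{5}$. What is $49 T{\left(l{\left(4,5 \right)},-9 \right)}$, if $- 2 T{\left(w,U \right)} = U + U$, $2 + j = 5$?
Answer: $441$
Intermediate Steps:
$j = 3$ ($j = -2 + 5 = 3$)
$l{\left(Y,s \right)} = \frac{3}{5}$
$T{\left(w,U \right)} = - U$ ($T{\left(w,U \right)} = - \frac{U + U}{2} = - \frac{2 U}{2} = - U$)
$49 T{\left(l{\left(4,5 \right)},-9 \right)} = 49 \left(\left(-1\right) \left(-9\right)\right) = 49 \cdot 9 = 441$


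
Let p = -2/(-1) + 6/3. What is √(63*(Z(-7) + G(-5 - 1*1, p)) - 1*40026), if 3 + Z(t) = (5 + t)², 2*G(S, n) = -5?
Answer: I*√160482/2 ≈ 200.3*I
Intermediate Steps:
p = 4 (p = -2*(-1) + 6*(⅓) = 2 + 2 = 4)
G(S, n) = -5/2 (G(S, n) = (½)*(-5) = -5/2)
Z(t) = -3 + (5 + t)²
√(63*(Z(-7) + G(-5 - 1*1, p)) - 1*40026) = √(63*((-3 + (5 - 7)²) - 5/2) - 1*40026) = √(63*((-3 + (-2)²) - 5/2) - 40026) = √(63*((-3 + 4) - 5/2) - 40026) = √(63*(1 - 5/2) - 40026) = √(63*(-3/2) - 40026) = √(-189/2 - 40026) = √(-80241/2) = I*√160482/2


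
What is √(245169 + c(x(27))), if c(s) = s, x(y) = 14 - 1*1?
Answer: √245182 ≈ 495.16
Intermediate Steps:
x(y) = 13 (x(y) = 14 - 1 = 13)
√(245169 + c(x(27))) = √(245169 + 13) = √245182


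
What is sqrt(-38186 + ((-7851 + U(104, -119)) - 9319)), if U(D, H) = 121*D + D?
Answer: 2*I*sqrt(10667) ≈ 206.56*I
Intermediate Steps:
U(D, H) = 122*D
sqrt(-38186 + ((-7851 + U(104, -119)) - 9319)) = sqrt(-38186 + ((-7851 + 122*104) - 9319)) = sqrt(-38186 + ((-7851 + 12688) - 9319)) = sqrt(-38186 + (4837 - 9319)) = sqrt(-38186 - 4482) = sqrt(-42668) = 2*I*sqrt(10667)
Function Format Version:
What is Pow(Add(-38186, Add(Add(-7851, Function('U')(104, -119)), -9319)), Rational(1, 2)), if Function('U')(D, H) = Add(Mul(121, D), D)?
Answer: Mul(2, I, Pow(10667, Rational(1, 2))) ≈ Mul(206.56, I)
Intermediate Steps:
Function('U')(D, H) = Mul(122, D)
Pow(Add(-38186, Add(Add(-7851, Function('U')(104, -119)), -9319)), Rational(1, 2)) = Pow(Add(-38186, Add(Add(-7851, Mul(122, 104)), -9319)), Rational(1, 2)) = Pow(Add(-38186, Add(Add(-7851, 12688), -9319)), Rational(1, 2)) = Pow(Add(-38186, Add(4837, -9319)), Rational(1, 2)) = Pow(Add(-38186, -4482), Rational(1, 2)) = Pow(-42668, Rational(1, 2)) = Mul(2, I, Pow(10667, Rational(1, 2)))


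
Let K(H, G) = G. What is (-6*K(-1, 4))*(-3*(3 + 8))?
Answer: 792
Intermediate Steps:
(-6*K(-1, 4))*(-3*(3 + 8)) = (-6*4)*(-3*(3 + 8)) = -(-72)*11 = -24*(-33) = 792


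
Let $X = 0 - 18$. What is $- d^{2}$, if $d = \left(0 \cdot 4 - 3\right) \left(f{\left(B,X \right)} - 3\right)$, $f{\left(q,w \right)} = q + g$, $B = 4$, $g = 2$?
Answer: $-81$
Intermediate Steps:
$X = -18$ ($X = 0 - 18 = -18$)
$f{\left(q,w \right)} = 2 + q$ ($f{\left(q,w \right)} = q + 2 = 2 + q$)
$d = -9$ ($d = \left(0 \cdot 4 - 3\right) \left(\left(2 + 4\right) - 3\right) = \left(0 - 3\right) \left(6 - 3\right) = \left(-3\right) 3 = -9$)
$- d^{2} = - \left(-9\right)^{2} = \left(-1\right) 81 = -81$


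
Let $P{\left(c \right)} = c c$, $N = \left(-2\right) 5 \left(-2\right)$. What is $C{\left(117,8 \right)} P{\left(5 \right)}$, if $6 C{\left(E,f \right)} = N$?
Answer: $\frac{250}{3} \approx 83.333$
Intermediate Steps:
$N = 20$ ($N = \left(-10\right) \left(-2\right) = 20$)
$C{\left(E,f \right)} = \frac{10}{3}$ ($C{\left(E,f \right)} = \frac{1}{6} \cdot 20 = \frac{10}{3}$)
$P{\left(c \right)} = c^{2}$
$C{\left(117,8 \right)} P{\left(5 \right)} = \frac{10 \cdot 5^{2}}{3} = \frac{10}{3} \cdot 25 = \frac{250}{3}$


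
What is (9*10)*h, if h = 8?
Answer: 720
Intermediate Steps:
(9*10)*h = (9*10)*8 = 90*8 = 720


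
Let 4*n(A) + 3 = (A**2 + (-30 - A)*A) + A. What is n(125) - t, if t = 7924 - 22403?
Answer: 13572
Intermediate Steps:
n(A) = -3/4 + A/4 + A**2/4 + A*(-30 - A)/4 (n(A) = -3/4 + ((A**2 + (-30 - A)*A) + A)/4 = -3/4 + ((A**2 + A*(-30 - A)) + A)/4 = -3/4 + (A + A**2 + A*(-30 - A))/4 = -3/4 + (A/4 + A**2/4 + A*(-30 - A)/4) = -3/4 + A/4 + A**2/4 + A*(-30 - A)/4)
t = -14479
n(125) - t = (-3/4 - 29/4*125) - 1*(-14479) = (-3/4 - 3625/4) + 14479 = -907 + 14479 = 13572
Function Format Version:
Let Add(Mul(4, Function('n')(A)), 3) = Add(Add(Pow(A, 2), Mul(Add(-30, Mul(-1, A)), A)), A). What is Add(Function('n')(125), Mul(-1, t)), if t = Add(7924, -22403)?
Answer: 13572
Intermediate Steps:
Function('n')(A) = Add(Rational(-3, 4), Mul(Rational(1, 4), A), Mul(Rational(1, 4), Pow(A, 2)), Mul(Rational(1, 4), A, Add(-30, Mul(-1, A)))) (Function('n')(A) = Add(Rational(-3, 4), Mul(Rational(1, 4), Add(Add(Pow(A, 2), Mul(Add(-30, Mul(-1, A)), A)), A))) = Add(Rational(-3, 4), Mul(Rational(1, 4), Add(Add(Pow(A, 2), Mul(A, Add(-30, Mul(-1, A)))), A))) = Add(Rational(-3, 4), Mul(Rational(1, 4), Add(A, Pow(A, 2), Mul(A, Add(-30, Mul(-1, A)))))) = Add(Rational(-3, 4), Add(Mul(Rational(1, 4), A), Mul(Rational(1, 4), Pow(A, 2)), Mul(Rational(1, 4), A, Add(-30, Mul(-1, A))))) = Add(Rational(-3, 4), Mul(Rational(1, 4), A), Mul(Rational(1, 4), Pow(A, 2)), Mul(Rational(1, 4), A, Add(-30, Mul(-1, A)))))
t = -14479
Add(Function('n')(125), Mul(-1, t)) = Add(Add(Rational(-3, 4), Mul(Rational(-29, 4), 125)), Mul(-1, -14479)) = Add(Add(Rational(-3, 4), Rational(-3625, 4)), 14479) = Add(-907, 14479) = 13572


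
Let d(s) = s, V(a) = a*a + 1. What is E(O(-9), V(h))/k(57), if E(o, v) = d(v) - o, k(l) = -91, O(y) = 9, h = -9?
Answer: -73/91 ≈ -0.80220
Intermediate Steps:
V(a) = 1 + a² (V(a) = a² + 1 = 1 + a²)
E(o, v) = v - o
E(O(-9), V(h))/k(57) = ((1 + (-9)²) - 1*9)/(-91) = ((1 + 81) - 9)*(-1/91) = (82 - 9)*(-1/91) = 73*(-1/91) = -73/91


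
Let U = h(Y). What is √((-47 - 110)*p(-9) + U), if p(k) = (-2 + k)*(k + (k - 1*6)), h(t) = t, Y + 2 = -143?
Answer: I*√41593 ≈ 203.94*I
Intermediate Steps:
Y = -145 (Y = -2 - 143 = -145)
U = -145
p(k) = (-6 + 2*k)*(-2 + k) (p(k) = (-2 + k)*(k + (k - 6)) = (-2 + k)*(k + (-6 + k)) = (-2 + k)*(-6 + 2*k) = (-6 + 2*k)*(-2 + k))
√((-47 - 110)*p(-9) + U) = √((-47 - 110)*(12 - 10*(-9) + 2*(-9)²) - 145) = √(-157*(12 + 90 + 2*81) - 145) = √(-157*(12 + 90 + 162) - 145) = √(-157*264 - 145) = √(-41448 - 145) = √(-41593) = I*√41593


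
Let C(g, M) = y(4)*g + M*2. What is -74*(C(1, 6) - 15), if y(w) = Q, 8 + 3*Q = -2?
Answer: 1406/3 ≈ 468.67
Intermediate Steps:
Q = -10/3 (Q = -8/3 + (1/3)*(-2) = -8/3 - 2/3 = -10/3 ≈ -3.3333)
y(w) = -10/3
C(g, M) = 2*M - 10*g/3 (C(g, M) = -10*g/3 + M*2 = -10*g/3 + 2*M = 2*M - 10*g/3)
-74*(C(1, 6) - 15) = -74*((2*6 - 10/3*1) - 15) = -74*((12 - 10/3) - 15) = -74*(26/3 - 15) = -74*(-19/3) = 1406/3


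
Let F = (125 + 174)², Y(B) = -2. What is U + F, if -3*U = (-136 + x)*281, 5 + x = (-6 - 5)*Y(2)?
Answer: 301642/3 ≈ 1.0055e+5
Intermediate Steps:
x = 17 (x = -5 + (-6 - 5)*(-2) = -5 - 11*(-2) = -5 + 22 = 17)
F = 89401 (F = 299² = 89401)
U = 33439/3 (U = -(-136 + 17)*281/3 = -(-119)*281/3 = -⅓*(-33439) = 33439/3 ≈ 11146.)
U + F = 33439/3 + 89401 = 301642/3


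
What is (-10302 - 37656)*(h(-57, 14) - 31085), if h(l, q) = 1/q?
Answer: 10435397031/7 ≈ 1.4908e+9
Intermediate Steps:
(-10302 - 37656)*(h(-57, 14) - 31085) = (-10302 - 37656)*(1/14 - 31085) = -47958*(1/14 - 31085) = -47958*(-435189/14) = 10435397031/7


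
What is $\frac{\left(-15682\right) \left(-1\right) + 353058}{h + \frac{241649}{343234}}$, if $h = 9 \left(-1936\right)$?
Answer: $- \frac{126564105160}{5980267567} \approx -21.164$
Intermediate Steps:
$h = -17424$
$\frac{\left(-15682\right) \left(-1\right) + 353058}{h + \frac{241649}{343234}} = \frac{\left(-15682\right) \left(-1\right) + 353058}{-17424 + \frac{241649}{343234}} = \frac{15682 + 353058}{-17424 + 241649 \cdot \frac{1}{343234}} = \frac{368740}{-17424 + \frac{241649}{343234}} = \frac{368740}{- \frac{5980267567}{343234}} = 368740 \left(- \frac{343234}{5980267567}\right) = - \frac{126564105160}{5980267567}$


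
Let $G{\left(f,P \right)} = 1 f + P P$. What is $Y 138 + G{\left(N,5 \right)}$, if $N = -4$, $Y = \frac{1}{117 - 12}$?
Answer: $\frac{781}{35} \approx 22.314$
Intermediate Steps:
$Y = \frac{1}{105} \approx 0.0095238$
$G{\left(f,P \right)} = f + P^{2}$
$Y 138 + G{\left(N,5 \right)} = \frac{1}{105} \cdot 138 - \left(4 - 5^{2}\right) = \frac{46}{35} + \left(-4 + 25\right) = \frac{46}{35} + 21 = \frac{781}{35}$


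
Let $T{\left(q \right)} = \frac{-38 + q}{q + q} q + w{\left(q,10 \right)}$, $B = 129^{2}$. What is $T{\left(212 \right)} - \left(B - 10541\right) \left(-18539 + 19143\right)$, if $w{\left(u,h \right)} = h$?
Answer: $-3684303$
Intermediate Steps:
$B = 16641$
$T{\left(q \right)} = -9 + \frac{q}{2}$ ($T{\left(q \right)} = \frac{-38 + q}{q + q} q + 10 = \frac{-38 + q}{2 q} q + 10 = \left(-19 + \frac{q}{2}\right) + 10 = -9 + \frac{q}{2}$)
$T{\left(212 \right)} - \left(B - 10541\right) \left(-18539 + 19143\right) = \left(-9 + \frac{1}{2} \cdot 212\right) - \left(16641 - 10541\right) \left(-18539 + 19143\right) = \left(-9 + 106\right) - 6100 \cdot 604 = 97 - 3684400 = -3684303$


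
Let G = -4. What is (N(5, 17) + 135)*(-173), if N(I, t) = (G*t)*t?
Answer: 176633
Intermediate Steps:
N(I, t) = -4*t² (N(I, t) = (-4*t)*t = -4*t²)
(N(5, 17) + 135)*(-173) = (-4*17² + 135)*(-173) = (-4*289 + 135)*(-173) = (-1156 + 135)*(-173) = -1021*(-173) = 176633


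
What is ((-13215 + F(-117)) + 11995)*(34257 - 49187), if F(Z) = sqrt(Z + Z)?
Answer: 18214600 - 44790*I*sqrt(26) ≈ 1.8215e+7 - 2.2839e+5*I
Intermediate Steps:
F(Z) = sqrt(2)*sqrt(Z) (F(Z) = sqrt(2*Z) = sqrt(2)*sqrt(Z))
((-13215 + F(-117)) + 11995)*(34257 - 49187) = ((-13215 + sqrt(2)*sqrt(-117)) + 11995)*(34257 - 49187) = ((-13215 + sqrt(2)*(3*I*sqrt(13))) + 11995)*(-14930) = ((-13215 + 3*I*sqrt(26)) + 11995)*(-14930) = (-1220 + 3*I*sqrt(26))*(-14930) = 18214600 - 44790*I*sqrt(26)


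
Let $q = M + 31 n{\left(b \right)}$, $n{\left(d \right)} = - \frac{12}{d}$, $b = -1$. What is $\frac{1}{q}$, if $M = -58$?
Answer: $\frac{1}{314} \approx 0.0031847$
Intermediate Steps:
$q = 314$ ($q = -58 + 31 \left(- \frac{12}{-1}\right) = -58 + 31 \left(\left(-12\right) \left(-1\right)\right) = -58 + 31 \cdot 12 = -58 + 372 = 314$)
$\frac{1}{q} = \frac{1}{314}$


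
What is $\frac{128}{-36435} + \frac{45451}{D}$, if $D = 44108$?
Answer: $\frac{1650361361}{1607074980} \approx 1.0269$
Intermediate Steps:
$\frac{128}{-36435} + \frac{45451}{D} = \frac{128}{-36435} + \frac{45451}{44108} = 128 \left(- \frac{1}{36435}\right) + 45451 \cdot \frac{1}{44108} = - \frac{128}{36435} + \frac{45451}{44108} = \frac{1650361361}{1607074980}$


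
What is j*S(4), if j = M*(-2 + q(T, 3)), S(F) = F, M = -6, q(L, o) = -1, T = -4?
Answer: 72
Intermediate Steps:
j = 18 (j = -6*(-2 - 1) = -6*(-3) = 18)
j*S(4) = 18*4 = 72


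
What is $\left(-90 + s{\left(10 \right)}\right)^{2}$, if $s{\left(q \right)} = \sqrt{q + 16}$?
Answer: $\left(90 - \sqrt{26}\right)^{2} \approx 7208.2$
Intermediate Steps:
$s{\left(q \right)} = \sqrt{16 + q}$
$\left(-90 + s{\left(10 \right)}\right)^{2} = \left(-90 + \sqrt{16 + 10}\right)^{2} = \left(-90 + \sqrt{26}\right)^{2}$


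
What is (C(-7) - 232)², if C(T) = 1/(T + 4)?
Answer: 485809/9 ≈ 53979.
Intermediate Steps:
C(T) = 1/(4 + T)
(C(-7) - 232)² = (1/(4 - 7) - 232)² = (1/(-3) - 232)² = (-⅓ - 232)² = (-697/3)² = 485809/9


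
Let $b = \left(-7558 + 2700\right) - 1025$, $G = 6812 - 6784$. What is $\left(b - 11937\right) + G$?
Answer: $-17792$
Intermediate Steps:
$G = 28$ ($G = 6812 - 6784 = 28$)
$b = -5883$ ($b = -4858 - 1025 = -5883$)
$\left(b - 11937\right) + G = \left(-5883 - 11937\right) + 28 = -17820 + 28 = -17792$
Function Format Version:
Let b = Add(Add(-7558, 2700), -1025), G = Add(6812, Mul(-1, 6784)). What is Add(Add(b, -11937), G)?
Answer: -17792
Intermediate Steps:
G = 28 (G = Add(6812, -6784) = 28)
b = -5883 (b = Add(-4858, -1025) = -5883)
Add(Add(b, -11937), G) = Add(Add(-5883, -11937), 28) = Add(-17820, 28) = -17792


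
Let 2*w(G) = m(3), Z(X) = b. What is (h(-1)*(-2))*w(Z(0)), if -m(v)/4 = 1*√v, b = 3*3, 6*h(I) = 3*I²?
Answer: 2*√3 ≈ 3.4641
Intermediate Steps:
h(I) = I²/2 (h(I) = (3*I²)/6 = I²/2)
b = 9
m(v) = -4*√v
Z(X) = 9
w(G) = -2*√3 (w(G) = (-4*√3)/2 = -2*√3)
(h(-1)*(-2))*w(Z(0)) = (((½)*(-1)²)*(-2))*(-2*√3) = (((½)*1)*(-2))*(-2*√3) = ((½)*(-2))*(-2*√3) = -(-2)*√3 = 2*√3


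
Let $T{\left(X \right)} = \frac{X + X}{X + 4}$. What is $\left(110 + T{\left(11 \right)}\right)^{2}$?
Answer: $\frac{2795584}{225} \approx 12425.0$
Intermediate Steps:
$T{\left(X \right)} = \frac{2 X}{4 + X}$
$\left(110 + T{\left(11 \right)}\right)^{2} = \left(110 + 2 \cdot 11 \frac{1}{4 + 11}\right)^{2} = \left(110 + 2 \cdot 11 \cdot \frac{1}{15}\right)^{2} = \left(110 + \frac{22}{15}\right)^{2} = \left(\frac{1672}{15}\right)^{2} = \frac{2795584}{225}$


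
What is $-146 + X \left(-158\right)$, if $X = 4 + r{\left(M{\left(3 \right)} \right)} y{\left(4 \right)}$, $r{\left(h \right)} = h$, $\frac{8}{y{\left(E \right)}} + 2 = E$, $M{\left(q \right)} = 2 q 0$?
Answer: $-778$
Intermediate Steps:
$M{\left(q \right)} = 0$
$y{\left(E \right)} = \frac{8}{-2 + E}$
$X = 4$ ($X = 4 + 0 \frac{8}{-2 + 4} = 4 + 0 \cdot \frac{8}{2} = 4 + 0 \cdot 8 \cdot \frac{1}{2} = 4 + 0 \cdot 4 = 4 + 0 = 4$)
$-146 + X \left(-158\right) = -146 + 4 \left(-158\right) = -146 - 632 = -778$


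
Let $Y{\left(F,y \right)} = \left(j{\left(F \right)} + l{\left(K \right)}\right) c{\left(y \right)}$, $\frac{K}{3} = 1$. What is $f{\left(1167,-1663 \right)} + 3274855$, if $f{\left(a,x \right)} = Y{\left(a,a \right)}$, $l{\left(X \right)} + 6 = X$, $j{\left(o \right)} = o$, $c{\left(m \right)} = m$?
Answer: $4633243$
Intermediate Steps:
$K = 3$ ($K = 3 \cdot 1 = 3$)
$l{\left(X \right)} = -6 + X$
$Y{\left(F,y \right)} = y \left(-3 + F\right)$ ($Y{\left(F,y \right)} = \left(F + \left(-6 + 3\right)\right) y = \left(F - 3\right) y = \left(-3 + F\right) y = y \left(-3 + F\right)$)
$f{\left(a,x \right)} = a \left(-3 + a\right)$
$f{\left(1167,-1663 \right)} + 3274855 = 1167 \left(-3 + 1167\right) + 3274855 = 1167 \cdot 1164 + 3274855 = 1358388 + 3274855 = 4633243$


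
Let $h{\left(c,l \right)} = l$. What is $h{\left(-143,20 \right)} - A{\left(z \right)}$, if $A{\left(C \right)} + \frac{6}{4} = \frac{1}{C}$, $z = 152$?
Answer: $\frac{3267}{152} \approx 21.493$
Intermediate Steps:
$A{\left(C \right)} = - \frac{3}{2} + \frac{1}{C}$
$h{\left(-143,20 \right)} - A{\left(z \right)} = 20 - \left(- \frac{3}{2} + \frac{1}{152}\right) = 20 - - \frac{227}{152} = 20 + \frac{227}{152} = \frac{3267}{152}$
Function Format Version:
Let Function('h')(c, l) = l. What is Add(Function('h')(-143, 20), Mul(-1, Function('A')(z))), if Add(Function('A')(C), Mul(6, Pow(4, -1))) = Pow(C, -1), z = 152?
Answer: Rational(3267, 152) ≈ 21.493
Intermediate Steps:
Function('A')(C) = Add(Rational(-3, 2), Pow(C, -1))
Add(Function('h')(-143, 20), Mul(-1, Function('A')(z))) = Add(20, Mul(-1, Add(Rational(-3, 2), Pow(152, -1)))) = Add(20, Mul(-1, Add(Rational(-3, 2), Rational(1, 152)))) = Add(20, Mul(-1, Rational(-227, 152))) = Add(20, Rational(227, 152)) = Rational(3267, 152)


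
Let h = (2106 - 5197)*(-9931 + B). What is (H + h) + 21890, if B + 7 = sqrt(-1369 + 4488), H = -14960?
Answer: 30725288 - 3091*sqrt(3119) ≈ 3.0553e+7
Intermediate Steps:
B = -7 + sqrt(3119) (B = -7 + sqrt(-1369 + 4488) = -7 + sqrt(3119) ≈ 48.848)
h = 30718358 - 3091*sqrt(3119) (h = (2106 - 5197)*(-9931 + (-7 + sqrt(3119))) = -3091*(-9938 + sqrt(3119)) = 30718358 - 3091*sqrt(3119) ≈ 3.0546e+7)
(H + h) + 21890 = (-14960 + (30718358 - 3091*sqrt(3119))) + 21890 = (30703398 - 3091*sqrt(3119)) + 21890 = 30725288 - 3091*sqrt(3119)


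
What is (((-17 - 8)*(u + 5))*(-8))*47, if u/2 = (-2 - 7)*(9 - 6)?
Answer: -460600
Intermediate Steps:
u = -54 (u = 2*((-2 - 7)*(9 - 6)) = 2*(-9*3) = 2*(-27) = -54)
(((-17 - 8)*(u + 5))*(-8))*47 = (((-17 - 8)*(-54 + 5))*(-8))*47 = (-25*(-49)*(-8))*47 = (1225*(-8))*47 = -9800*47 = -460600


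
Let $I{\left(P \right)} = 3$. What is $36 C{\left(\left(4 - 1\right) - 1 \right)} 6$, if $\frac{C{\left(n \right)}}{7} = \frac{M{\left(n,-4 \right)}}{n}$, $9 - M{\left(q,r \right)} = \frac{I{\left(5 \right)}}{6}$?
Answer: $6426$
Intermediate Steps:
$M{\left(q,r \right)} = \frac{17}{2}$ ($M{\left(q,r \right)} = 9 - \frac{1}{6} \cdot 3 = 9 - \frac{1}{2} = \frac{17}{2}$)
$C{\left(n \right)} = \frac{119}{2 n}$ ($C{\left(n \right)} = 7 \frac{17}{2 n} = \frac{119}{2 n}$)
$36 C{\left(\left(4 - 1\right) - 1 \right)} 6 = 36 \frac{119}{2 \left(\left(4 - 1\right) - 1\right)} 6 = 36 \frac{119}{2 \left(3 - 1\right)} 6 = 36 \frac{119}{2 \cdot 2} \cdot 6 = 36 \cdot \frac{119}{2} \cdot \frac{1}{2} \cdot 6 = 36 \cdot \frac{119}{4} \cdot 6 = 1071 \cdot 6 = 6426$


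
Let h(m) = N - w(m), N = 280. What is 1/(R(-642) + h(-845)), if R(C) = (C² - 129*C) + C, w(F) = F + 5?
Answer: 1/495460 ≈ 2.0183e-6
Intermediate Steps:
w(F) = 5 + F
R(C) = C² - 128*C
h(m) = 275 - m (h(m) = 280 - (5 + m) = 280 + (-5 - m) = 275 - m)
1/(R(-642) + h(-845)) = 1/(-642*(-128 - 642) + (275 - 1*(-845))) = 1/(-642*(-770) + (275 + 845)) = 1/(494340 + 1120) = 1/495460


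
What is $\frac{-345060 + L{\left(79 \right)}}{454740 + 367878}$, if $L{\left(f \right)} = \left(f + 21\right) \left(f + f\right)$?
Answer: $- \frac{164630}{411309} \approx -0.40026$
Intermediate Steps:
$L{\left(f \right)} = 2 f \left(21 + f\right)$ ($L{\left(f \right)} = \left(21 + f\right) 2 f = 2 f \left(21 + f\right)$)
$\frac{-345060 + L{\left(79 \right)}}{454740 + 367878} = \frac{-345060 + 2 \cdot 79 \left(21 + 79\right)}{454740 + 367878} = \frac{-345060 + 2 \cdot 79 \cdot 100}{822618} = \left(-345060 + 15800\right) \frac{1}{822618} = \left(-329260\right) \frac{1}{822618} = - \frac{164630}{411309}$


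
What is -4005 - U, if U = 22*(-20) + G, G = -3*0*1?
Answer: -3565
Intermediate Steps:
G = 0 (G = 0*1 = 0)
U = -440 (U = 22*(-20) + 0 = -440 + 0 = -440)
-4005 - U = -4005 - 1*(-440) = -4005 + 440 = -3565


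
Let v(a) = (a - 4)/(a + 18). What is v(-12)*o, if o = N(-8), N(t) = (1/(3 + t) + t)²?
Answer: -13448/75 ≈ -179.31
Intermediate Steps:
v(a) = (-4 + a)/(18 + a)
N(t) = (t + 1/(3 + t))²
o = 1681/25 (o = (1 + (-8)² + 3*(-8))²/(3 - 8)² = (1 + 64 - 24)²/(-5)² = (1/25)*41² = (1/25)*1681 = 1681/25 ≈ 67.240)
v(-12)*o = ((-4 - 12)/(18 - 12))*(1681/25) = (-16/6)*(1681/25) = ((⅙)*(-16))*(1681/25) = -8/3*1681/25 = -13448/75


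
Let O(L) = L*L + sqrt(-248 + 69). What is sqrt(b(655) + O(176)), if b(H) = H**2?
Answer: sqrt(460001 + I*sqrt(179)) ≈ 678.23 + 0.01*I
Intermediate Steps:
O(L) = L**2 + I*sqrt(179) (O(L) = L**2 + sqrt(-179) = L**2 + I*sqrt(179))
sqrt(b(655) + O(176)) = sqrt(655**2 + (176**2 + I*sqrt(179))) = sqrt(429025 + (30976 + I*sqrt(179))) = sqrt(460001 + I*sqrt(179))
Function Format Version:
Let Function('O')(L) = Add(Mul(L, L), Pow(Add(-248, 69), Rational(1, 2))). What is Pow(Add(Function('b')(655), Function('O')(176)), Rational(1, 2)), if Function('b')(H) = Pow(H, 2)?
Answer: Pow(Add(460001, Mul(I, Pow(179, Rational(1, 2)))), Rational(1, 2)) ≈ Add(678.23, Mul(0.01, I))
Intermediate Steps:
Function('O')(L) = Add(Pow(L, 2), Mul(I, Pow(179, Rational(1, 2)))) (Function('O')(L) = Add(Pow(L, 2), Pow(-179, Rational(1, 2))) = Add(Pow(L, 2), Mul(I, Pow(179, Rational(1, 2)))))
Pow(Add(Function('b')(655), Function('O')(176)), Rational(1, 2)) = Pow(Add(Pow(655, 2), Add(Pow(176, 2), Mul(I, Pow(179, Rational(1, 2))))), Rational(1, 2)) = Pow(Add(429025, Add(30976, Mul(I, Pow(179, Rational(1, 2))))), Rational(1, 2)) = Pow(Add(460001, Mul(I, Pow(179, Rational(1, 2)))), Rational(1, 2))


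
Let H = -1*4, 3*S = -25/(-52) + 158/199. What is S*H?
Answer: -4397/2587 ≈ -1.6997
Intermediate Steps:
S = 4397/10348 (S = (-25/(-52) + 158/199)/3 = (-25*(-1/52) + 158*(1/199))/3 = (25/52 + 158/199)/3 = (1/3)*(13191/10348) = 4397/10348 ≈ 0.42491)
H = -4
S*H = (4397/10348)*(-4) = -4397/2587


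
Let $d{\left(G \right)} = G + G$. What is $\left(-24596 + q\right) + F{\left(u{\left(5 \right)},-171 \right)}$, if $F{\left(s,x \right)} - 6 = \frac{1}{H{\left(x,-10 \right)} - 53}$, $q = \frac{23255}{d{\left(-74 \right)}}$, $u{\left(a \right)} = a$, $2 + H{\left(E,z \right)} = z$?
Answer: $- \frac{238067523}{9620} \approx -24747.0$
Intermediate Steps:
$d{\left(G \right)} = 2 G$
$H{\left(E,z \right)} = -2 + z$
$q = - \frac{23255}{148}$ ($q = \frac{23255}{2 \left(-74\right)} = \frac{23255}{-148} = 23255 \left(- \frac{1}{148}\right) = - \frac{23255}{148} \approx -157.13$)
$F{\left(s,x \right)} = \frac{389}{65}$ ($F{\left(s,x \right)} = 6 + \frac{1}{\left(-2 - 10\right) - 53} = 6 + \frac{1}{-12 - 53} = 6 + \frac{1}{-65} = 6 - \frac{1}{65} = \frac{389}{65}$)
$\left(-24596 + q\right) + F{\left(u{\left(5 \right)},-171 \right)} = \left(-24596 - \frac{23255}{148}\right) + \frac{389}{65} = - \frac{3663463}{148} + \frac{389}{65} = - \frac{238067523}{9620}$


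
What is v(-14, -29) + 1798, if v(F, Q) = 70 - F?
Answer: 1882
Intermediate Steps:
v(-14, -29) + 1798 = (70 - 1*(-14)) + 1798 = (70 + 14) + 1798 = 84 + 1798 = 1882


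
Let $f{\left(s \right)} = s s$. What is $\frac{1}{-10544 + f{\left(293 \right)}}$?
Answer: $\frac{1}{75305} \approx 1.3279 \cdot 10^{-5}$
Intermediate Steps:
$f{\left(s \right)} = s^{2}$
$\frac{1}{-10544 + f{\left(293 \right)}} = \frac{1}{-10544 + 293^{2}} = \frac{1}{-10544 + 85849} = \frac{1}{75305}$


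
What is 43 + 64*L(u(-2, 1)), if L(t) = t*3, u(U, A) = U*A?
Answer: -341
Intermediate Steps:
u(U, A) = A*U
L(t) = 3*t
43 + 64*L(u(-2, 1)) = 43 + 64*(3*(1*(-2))) = 43 + 64*(3*(-2)) = 43 + 64*(-6) = 43 - 384 = -341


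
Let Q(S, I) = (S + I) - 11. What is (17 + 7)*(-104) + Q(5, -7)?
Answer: -2509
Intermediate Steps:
Q(S, I) = -11 + I + S (Q(S, I) = (I + S) - 11 = -11 + I + S)
(17 + 7)*(-104) + Q(5, -7) = (17 + 7)*(-104) + (-11 - 7 + 5) = 24*(-104) - 13 = -2496 - 13 = -2509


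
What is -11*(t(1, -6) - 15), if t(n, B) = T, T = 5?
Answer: 110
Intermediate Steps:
t(n, B) = 5
-11*(t(1, -6) - 15) = -11*(5 - 15) = -11*(-10) = 110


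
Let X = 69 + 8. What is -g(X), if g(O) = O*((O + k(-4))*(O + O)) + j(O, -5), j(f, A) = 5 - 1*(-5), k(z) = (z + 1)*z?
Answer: -1055372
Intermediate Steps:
k(z) = z*(1 + z) (k(z) = (1 + z)*z = z*(1 + z))
X = 77
j(f, A) = 10 (j(f, A) = 5 + 5 = 10)
g(O) = 10 + 2*O**2*(12 + O) (g(O) = O*((O - 4*(1 - 4))*(O + O)) + 10 = O*((O - 4*(-3))*(2*O)) + 10 = O*((O + 12)*(2*O)) + 10 = O*((12 + O)*(2*O)) + 10 = O*(2*O*(12 + O)) + 10 = 2*O**2*(12 + O) + 10 = 10 + 2*O**2*(12 + O))
-g(X) = -(10 + 2*77**3 + 24*77**2) = -(10 + 2*456533 + 24*5929) = -(10 + 913066 + 142296) = -1*1055372 = -1055372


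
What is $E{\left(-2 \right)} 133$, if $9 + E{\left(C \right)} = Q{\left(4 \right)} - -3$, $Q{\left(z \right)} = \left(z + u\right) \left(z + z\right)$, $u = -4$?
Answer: $-798$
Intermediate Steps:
$Q{\left(z \right)} = 2 z \left(-4 + z\right)$ ($Q{\left(z \right)} = \left(z - 4\right) \left(z + z\right) = \left(-4 + z\right) 2 z = 2 z \left(-4 + z\right)$)
$E{\left(C \right)} = -6$ ($E{\left(C \right)} = -9 + \left(2 \cdot 4 \left(-4 + 4\right) - -3\right) = -9 + \left(2 \cdot 4 \cdot 0 + 3\right) = -9 + \left(0 + 3\right) = -9 + 3 = -6$)
$E{\left(-2 \right)} 133 = \left(-6\right) 133 = -798$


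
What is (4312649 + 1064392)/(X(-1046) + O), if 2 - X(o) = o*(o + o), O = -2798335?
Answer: -5377041/4986565 ≈ -1.0783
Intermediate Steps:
X(o) = 2 - 2*o² (X(o) = 2 - o*(o + o) = 2 - o*2*o = 2 - 2*o²)
(4312649 + 1064392)/(X(-1046) + O) = (4312649 + 1064392)/((2 - 2*(-1046)²) - 2798335) = 5377041/((2 - 2*1094116) - 2798335) = 5377041/((2 - 2188232) - 2798335) = 5377041/(-2188230 - 2798335) = 5377041/(-4986565) = 5377041*(-1/4986565) = -5377041/4986565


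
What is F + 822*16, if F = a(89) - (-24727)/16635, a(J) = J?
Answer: 220288762/16635 ≈ 13242.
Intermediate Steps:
F = 1505242/16635 (F = 89 - (-24727)/16635 = 89 - 1*(-24727/16635) = 89 + 24727/16635 = 1505242/16635 ≈ 90.486)
F + 822*16 = 1505242/16635 + 822*16 = 1505242/16635 + 13152 = 220288762/16635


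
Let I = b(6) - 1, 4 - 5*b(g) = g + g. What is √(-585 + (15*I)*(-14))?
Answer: I*√39 ≈ 6.245*I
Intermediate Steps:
b(g) = ⅘ - 2*g/5 (b(g) = ⅘ - (g + g)/5 = ⅘ - 2*g/5)
I = -13/5 (I = (⅘ - ⅖*6) - 1 = (⅘ - 12/5) - 1 = -8/5 - 1 = -13/5 ≈ -2.6000)
√(-585 + (15*I)*(-14)) = √(-585 + (15*(-13/5))*(-14)) = √(-585 - 39*(-14)) = √(-585 + 546) = √(-39) = I*√39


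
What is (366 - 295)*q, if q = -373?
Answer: -26483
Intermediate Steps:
(366 - 295)*q = (366 - 295)*(-373) = 71*(-373) = -26483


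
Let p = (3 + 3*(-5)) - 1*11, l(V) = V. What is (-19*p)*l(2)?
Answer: 874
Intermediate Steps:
p = -23 (p = (3 - 15) - 11 = -12 - 11 = -23)
(-19*p)*l(2) = -19*(-23)*2 = 437*2 = 874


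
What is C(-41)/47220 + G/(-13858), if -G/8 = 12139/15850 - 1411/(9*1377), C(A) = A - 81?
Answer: -139076736107/63008927671950 ≈ -0.0022073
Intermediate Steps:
C(A) = -81 + A
G = -30135124/5777325 (G = -8*(12139/15850 - 1411/(9*1377)) = -8*(12139*(1/15850) - 1411/12393) = -8*(12139/15850 - 1411*1/12393) = -8*(12139/15850 - 83/729) = -8*7533781/11554650 = -30135124/5777325 ≈ -5.2161)
C(-41)/47220 + G/(-13858) = (-81 - 41)/47220 - 30135124/5777325/(-13858) = -122*1/47220 - 30135124/5777325*(-1/13858) = -61/23610 + 15067562/40031084925 = -139076736107/63008927671950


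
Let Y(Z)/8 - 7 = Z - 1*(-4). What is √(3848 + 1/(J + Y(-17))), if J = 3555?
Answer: √47326744059/3507 ≈ 62.032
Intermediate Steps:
Y(Z) = 88 + 8*Z (Y(Z) = 56 + 8*(Z - 1*(-4)) = 56 + 8*(Z + 4) = 56 + 8*(4 + Z) = 56 + (32 + 8*Z) = 88 + 8*Z)
√(3848 + 1/(J + Y(-17))) = √(3848 + 1/(3555 + (88 + 8*(-17)))) = √(3848 + 1/(3555 + (88 - 136))) = √(3848 + 1/(3555 - 48)) = √(3848 + 1/3507) = √(13494937/3507) = √47326744059/3507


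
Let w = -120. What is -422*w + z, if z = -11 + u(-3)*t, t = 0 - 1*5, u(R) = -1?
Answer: 50634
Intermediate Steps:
t = -5 (t = 0 - 5 = -5)
z = -6 (z = -11 - 1*(-5) = -11 + 5 = -6)
-422*w + z = -422*(-120) - 6 = 50640 - 6 = 50634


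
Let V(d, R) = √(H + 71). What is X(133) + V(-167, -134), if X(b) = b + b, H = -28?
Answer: 266 + √43 ≈ 272.56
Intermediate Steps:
V(d, R) = √43 (V(d, R) = √(-28 + 71) = √43)
X(b) = 2*b
X(133) + V(-167, -134) = 2*133 + √43 = 266 + √43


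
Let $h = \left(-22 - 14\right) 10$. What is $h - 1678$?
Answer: $-2038$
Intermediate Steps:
$h = -360$ ($h = \left(-36\right) 10 = -360$)
$h - 1678 = -360 - 1678 = -2038$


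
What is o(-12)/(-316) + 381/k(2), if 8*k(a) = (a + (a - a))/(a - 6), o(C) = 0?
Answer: -6096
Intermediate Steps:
k(a) = a/(8*(-6 + a)) (k(a) = ((a + (a - a))/(a - 6))/8 = ((a + 0)/(-6 + a))/8 = (a/(-6 + a))/8 = a/(8*(-6 + a)))
o(-12)/(-316) + 381/k(2) = 0/(-316) + 381/(((⅛)*2/(-6 + 2))) = 0*(-1/316) + 381/(((⅛)*2/(-4))) = 0 + 381/(((⅛)*2*(-¼))) = 0 + 381/(-1/16) = 0 + 381*(-16) = 0 - 6096 = -6096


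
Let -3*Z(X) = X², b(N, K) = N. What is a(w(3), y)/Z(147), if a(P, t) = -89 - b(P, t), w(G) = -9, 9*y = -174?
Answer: 80/7203 ≈ 0.011106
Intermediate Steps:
y = -58/3 (y = (⅑)*(-174) = -58/3 ≈ -19.333)
a(P, t) = -89 - P
Z(X) = -X²/3
a(w(3), y)/Z(147) = (-89 - 1*(-9))/((-⅓*147²)) = (-89 + 9)/((-⅓*21609)) = -80/(-7203) = -80*(-1/7203) = 80/7203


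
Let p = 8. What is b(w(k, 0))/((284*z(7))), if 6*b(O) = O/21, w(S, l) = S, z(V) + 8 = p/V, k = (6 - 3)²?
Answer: -1/27264 ≈ -3.6678e-5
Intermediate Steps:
k = 9 (k = 3² = 9)
z(V) = -8 + 8/V
b(O) = O/126 (b(O) = (O/21)/6 = O/126)
b(w(k, 0))/((284*z(7))) = ((1/126)*9)/((284*(-8 + 8/7))) = 1/(14*((284*(-8 + 8*(⅐))))) = 1/(14*((284*(-8 + 8/7)))) = 1/(14*((284*(-48/7)))) = 1/(14*(-13632/7)) = (1/14)*(-7/13632) = -1/27264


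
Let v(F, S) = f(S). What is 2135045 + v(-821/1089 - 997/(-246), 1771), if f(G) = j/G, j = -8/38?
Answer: 71842129201/33649 ≈ 2.1350e+6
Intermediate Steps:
j = -4/19 (j = -8*1/38 = -4/19 ≈ -0.21053)
f(G) = -4/(19*G)
v(F, S) = -4/(19*S)
2135045 + v(-821/1089 - 997/(-246), 1771) = 2135045 - 4/19/1771 = 2135045 - 4/19*1/1771 = 2135045 - 4/33649 = 71842129201/33649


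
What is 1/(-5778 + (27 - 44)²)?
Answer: -1/5489 ≈ -0.00018218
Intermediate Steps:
1/(-5778 + (27 - 44)²) = 1/(-5778 + (-17)²) = 1/(-5778 + 289) = 1/(-5489) = -1/5489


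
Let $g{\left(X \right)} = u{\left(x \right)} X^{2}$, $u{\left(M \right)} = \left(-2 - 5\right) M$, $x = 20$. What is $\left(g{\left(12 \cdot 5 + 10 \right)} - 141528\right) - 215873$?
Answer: $-1043401$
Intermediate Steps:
$u{\left(M \right)} = - 7 M$
$g{\left(X \right)} = - 140 X^{2}$ ($g{\left(X \right)} = \left(-7\right) 20 X^{2} = - 140 X^{2}$)
$\left(g{\left(12 \cdot 5 + 10 \right)} - 141528\right) - 215873 = \left(- 140 \left(12 \cdot 5 + 10\right)^{2} - 141528\right) - 215873 = \left(- 140 \left(60 + 10\right)^{2} - 141528\right) - 215873 = \left(- 140 \cdot 70^{2} - 141528\right) - 215873 = \left(\left(-140\right) 4900 - 141528\right) - 215873 = \left(-686000 - 141528\right) - 215873 = -827528 - 215873 = -1043401$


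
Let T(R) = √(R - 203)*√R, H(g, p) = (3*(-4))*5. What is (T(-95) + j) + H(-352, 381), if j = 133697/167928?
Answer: -9941983/167928 - √28310 ≈ -227.46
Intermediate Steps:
H(g, p) = -60 (H(g, p) = -12*5 = -60)
j = 133697/167928 (j = 133697*(1/167928) = 133697/167928 ≈ 0.79616)
T(R) = √R*√(-203 + R) (T(R) = √(-203 + R)*√R = √R*√(-203 + R))
(T(-95) + j) + H(-352, 381) = (√(-95)*√(-203 - 95) + 133697/167928) - 60 = ((I*√95)*√(-298) + 133697/167928) - 60 = ((I*√95)*(I*√298) + 133697/167928) - 60 = (-√28310 + 133697/167928) - 60 = (133697/167928 - √28310) - 60 = -9941983/167928 - √28310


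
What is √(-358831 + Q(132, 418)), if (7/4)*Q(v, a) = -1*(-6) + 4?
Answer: I*√17582439/7 ≈ 599.02*I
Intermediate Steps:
Q(v, a) = 40/7 (Q(v, a) = 4*(-1*(-6) + 4)/7 = 4*(6 + 4)/7 = (4/7)*10 = 40/7)
√(-358831 + Q(132, 418)) = √(-358831 + 40/7) = √(-2511777/7) = I*√17582439/7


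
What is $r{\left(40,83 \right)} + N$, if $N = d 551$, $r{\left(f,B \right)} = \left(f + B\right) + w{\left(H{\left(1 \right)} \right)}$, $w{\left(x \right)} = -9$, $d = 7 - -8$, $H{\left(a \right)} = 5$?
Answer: $8379$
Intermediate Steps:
$d = 15$ ($d = 7 + 8 = 15$)
$r{\left(f,B \right)} = -9 + B + f$ ($r{\left(f,B \right)} = \left(f + B\right) - 9 = \left(B + f\right) - 9 = -9 + B + f$)
$N = 8265$ ($N = 15 \cdot 551 = 8265$)
$r{\left(40,83 \right)} + N = \left(-9 + 83 + 40\right) + 8265 = 114 + 8265 = 8379$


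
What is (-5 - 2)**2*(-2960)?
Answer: -145040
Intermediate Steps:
(-5 - 2)**2*(-2960) = (-7)**2*(-2960) = 49*(-2960) = -145040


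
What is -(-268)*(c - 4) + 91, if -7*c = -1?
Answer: -6599/7 ≈ -942.71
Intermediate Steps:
c = ⅐ (c = -⅐*(-1) = ⅐ ≈ 0.14286)
-(-268)*(c - 4) + 91 = -(-268)*(⅐ - 4) + 91 = -(-268)*(-27)/7 + 91 = -134*54/7 + 91 = -7236/7 + 91 = -6599/7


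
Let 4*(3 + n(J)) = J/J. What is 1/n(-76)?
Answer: -4/11 ≈ -0.36364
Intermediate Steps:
n(J) = -11/4 (n(J) = -3 + (J/J)/4 = -3 + (¼)*1 = -3 + ¼ = -11/4)
1/n(-76) = 1/(-11/4) = -4/11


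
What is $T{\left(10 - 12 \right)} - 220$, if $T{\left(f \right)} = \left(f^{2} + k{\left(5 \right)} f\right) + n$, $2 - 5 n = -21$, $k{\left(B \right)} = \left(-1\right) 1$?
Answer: $- \frac{1047}{5} \approx -209.4$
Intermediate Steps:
$k{\left(B \right)} = -1$
$n = \frac{23}{5}$ ($n = \frac{2}{5} - - \frac{21}{5} = \frac{2}{5} + \frac{21}{5} = \frac{23}{5} \approx 4.6$)
$T{\left(f \right)} = \frac{23}{5} + f^{2} - f$ ($T{\left(f \right)} = \left(f^{2} - f\right) + \frac{23}{5} = \frac{23}{5} + f^{2} - f$)
$T{\left(10 - 12 \right)} - 220 = \left(\frac{23}{5} + \left(10 - 12\right)^{2} - \left(10 - 12\right)\right) - 220 = \left(\frac{23}{5} + \left(-2\right)^{2} - -2\right) - 220 = \left(\frac{23}{5} + 4 + 2\right) - 220 = \frac{53}{5} - 220 = - \frac{1047}{5}$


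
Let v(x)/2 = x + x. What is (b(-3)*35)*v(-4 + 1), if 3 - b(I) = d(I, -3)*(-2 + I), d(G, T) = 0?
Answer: -1260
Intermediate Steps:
v(x) = 4*x (v(x) = 2*(x + x) = 2*(2*x) = 4*x)
b(I) = 3 (b(I) = 3 - 0*(-2 + I) = 3 - 1*0 = 3 + 0 = 3)
(b(-3)*35)*v(-4 + 1) = (3*35)*(4*(-4 + 1)) = 105*(4*(-3)) = 105*(-12) = -1260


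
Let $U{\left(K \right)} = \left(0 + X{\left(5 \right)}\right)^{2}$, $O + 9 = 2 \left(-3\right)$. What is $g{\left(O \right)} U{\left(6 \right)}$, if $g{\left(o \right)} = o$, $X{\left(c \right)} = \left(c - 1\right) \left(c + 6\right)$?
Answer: $-29040$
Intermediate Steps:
$X{\left(c \right)} = \left(-1 + c\right) \left(6 + c\right)$
$O = -15$ ($O = -9 + 2 \left(-3\right) = -9 - 6 = -15$)
$U{\left(K \right)} = 1936$ ($U{\left(K \right)} = \left(0 + \left(-6 + 5^{2} + 5 \cdot 5\right)\right)^{2} = \left(0 + \left(-6 + 25 + 25\right)\right)^{2} = \left(0 + 44\right)^{2} = 44^{2} = 1936$)
$g{\left(O \right)} U{\left(6 \right)} = \left(-15\right) 1936 = -29040$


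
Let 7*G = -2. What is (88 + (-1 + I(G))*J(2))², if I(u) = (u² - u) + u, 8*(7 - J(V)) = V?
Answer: 257057089/38416 ≈ 6691.4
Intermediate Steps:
G = -2/7 (G = (⅐)*(-2) = -2/7 ≈ -0.28571)
J(V) = 7 - V/8
I(u) = u²
(88 + (-1 + I(G))*J(2))² = (88 + (-1 + (-2/7)²)*(7 - ⅛*2))² = (88 + (-1 + 4/49)*(7 - ¼))² = (88 - 45/49*27/4)² = (88 - 1215/196)² = (16033/196)² = 257057089/38416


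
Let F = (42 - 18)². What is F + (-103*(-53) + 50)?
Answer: 6085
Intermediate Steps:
F = 576 (F = 24² = 576)
F + (-103*(-53) + 50) = 576 + (-103*(-53) + 50) = 576 + (5459 + 50) = 576 + 5509 = 6085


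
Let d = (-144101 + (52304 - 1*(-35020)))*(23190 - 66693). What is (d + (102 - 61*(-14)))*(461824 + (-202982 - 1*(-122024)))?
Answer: 940727893761542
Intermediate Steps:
d = 2469969831 (d = (-144101 + (52304 + 35020))*(-43503) = (-144101 + 87324)*(-43503) = -56777*(-43503) = 2469969831)
(d + (102 - 61*(-14)))*(461824 + (-202982 - 1*(-122024))) = (2469969831 + (102 - 61*(-14)))*(461824 + (-202982 - 1*(-122024))) = (2469969831 + (102 + 854))*(461824 + (-202982 + 122024)) = (2469969831 + 956)*(461824 - 80958) = 2469970787*380866 = 940727893761542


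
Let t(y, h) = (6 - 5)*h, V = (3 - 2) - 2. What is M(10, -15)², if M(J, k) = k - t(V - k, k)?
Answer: 0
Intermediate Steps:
V = -1 (V = 1 - 2 = -1)
t(y, h) = h (t(y, h) = 1*h = h)
M(J, k) = 0 (M(J, k) = k - k = 0)
M(10, -15)² = 0² = 0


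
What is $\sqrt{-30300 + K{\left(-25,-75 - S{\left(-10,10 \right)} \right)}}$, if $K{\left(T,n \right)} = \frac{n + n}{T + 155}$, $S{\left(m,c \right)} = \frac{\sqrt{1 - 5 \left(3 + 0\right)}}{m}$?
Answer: $\frac{\sqrt{-512089500 + 26 i \sqrt{14}}}{130} \approx 1.6534 \cdot 10^{-5} + 174.07 i$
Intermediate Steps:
$S{\left(m,c \right)} = \frac{i \sqrt{14}}{m}$ ($S{\left(m,c \right)} = \frac{\sqrt{1 - 15}}{m} = \frac{\sqrt{-14}}{m} = \frac{i \sqrt{14}}{m}$)
$K{\left(T,n \right)} = \frac{2 n}{155 + T}$
$\sqrt{-30300 + K{\left(-25,-75 - S{\left(-10,10 \right)} \right)}} = \sqrt{-30300 + \frac{2 \left(-75 - \frac{i \sqrt{14}}{-10}\right)}{155 - 25}} = \sqrt{-30300 + \frac{2 \left(-75 - i \sqrt{14} \left(- \frac{1}{10}\right)\right)}{130}} = \sqrt{-30300 + 2 \left(-75 - - \frac{i \sqrt{14}}{10}\right) \frac{1}{130}} = \sqrt{-30300 + 2 \left(-75 + \frac{i \sqrt{14}}{10}\right) \frac{1}{130}} = \sqrt{-30300 - \left(\frac{15}{13} - \frac{i \sqrt{14}}{650}\right)} = \sqrt{- \frac{393915}{13} + \frac{i \sqrt{14}}{650}}$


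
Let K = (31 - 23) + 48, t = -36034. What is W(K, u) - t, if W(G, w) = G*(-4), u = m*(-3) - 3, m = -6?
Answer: 35810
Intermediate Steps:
K = 56 (K = 8 + 48 = 56)
u = 15 (u = -6*(-3) - 3 = 18 - 3 = 15)
W(G, w) = -4*G
W(K, u) - t = -4*56 - 1*(-36034) = -224 + 36034 = 35810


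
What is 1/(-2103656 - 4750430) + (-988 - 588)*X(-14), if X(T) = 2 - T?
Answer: -172832632577/6854086 ≈ -25216.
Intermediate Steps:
1/(-2103656 - 4750430) + (-988 - 588)*X(-14) = 1/(-2103656 - 4750430) + (-988 - 588)*(2 - 1*(-14)) = 1/(-6854086) - 1576*(2 + 14) = -1/6854086 - 1576*16 = -1/6854086 - 25216 = -172832632577/6854086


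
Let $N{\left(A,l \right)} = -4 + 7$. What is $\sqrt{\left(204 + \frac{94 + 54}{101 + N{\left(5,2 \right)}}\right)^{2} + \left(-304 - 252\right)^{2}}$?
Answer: $\frac{\sqrt{237502217}}{26} \approx 592.73$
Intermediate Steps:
$N{\left(A,l \right)} = 3$
$\sqrt{\left(204 + \frac{94 + 54}{101 + N{\left(5,2 \right)}}\right)^{2} + \left(-304 - 252\right)^{2}} = \sqrt{\left(204 + \frac{94 + 54}{101 + 3}\right)^{2} + \left(-304 - 252\right)^{2}} = \sqrt{\left(204 + \frac{148}{104}\right)^{2} + \left(-304 - 252\right)^{2}} = \sqrt{\left(204 + 148 \cdot \frac{1}{104}\right)^{2} + \left(-556\right)^{2}} = \sqrt{\left(204 + \frac{37}{26}\right)^{2} + 309136} = \sqrt{\left(\frac{5341}{26}\right)^{2} + 309136} = \sqrt{\frac{28526281}{676} + 309136} = \sqrt{\frac{237502217}{676}} = \frac{\sqrt{237502217}}{26}$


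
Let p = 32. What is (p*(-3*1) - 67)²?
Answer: 26569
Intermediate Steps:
(p*(-3*1) - 67)² = (32*(-3*1) - 67)² = (32*(-3) - 67)² = (-96 - 67)² = (-163)² = 26569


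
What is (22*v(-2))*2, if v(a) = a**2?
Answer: 176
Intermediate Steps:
(22*v(-2))*2 = (22*(-2)**2)*2 = (22*4)*2 = 88*2 = 176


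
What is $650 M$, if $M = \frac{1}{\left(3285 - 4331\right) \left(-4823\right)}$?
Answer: $\frac{25}{194033} \approx 0.00012884$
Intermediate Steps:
$M = \frac{1}{5044858}$ ($M = \frac{1}{-1046} \left(- \frac{1}{4823}\right) = \left(- \frac{1}{1046}\right) \left(- \frac{1}{4823}\right) = \frac{1}{5044858} \approx 1.9822 \cdot 10^{-7}$)
$650 M = 650 \cdot \frac{1}{5044858} = \frac{25}{194033}$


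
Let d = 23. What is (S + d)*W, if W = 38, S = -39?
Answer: -608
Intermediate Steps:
(S + d)*W = (-39 + 23)*38 = -16*38 = -608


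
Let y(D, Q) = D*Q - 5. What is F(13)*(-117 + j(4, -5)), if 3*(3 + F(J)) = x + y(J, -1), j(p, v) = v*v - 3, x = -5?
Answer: 3040/3 ≈ 1013.3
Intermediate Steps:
y(D, Q) = -5 + D*Q
j(p, v) = -3 + v² (j(p, v) = v² - 3 = -3 + v²)
F(J) = -19/3 - J/3 (F(J) = -3 + (-5 + (-5 + J*(-1)))/3 = -3 + (-5 + (-5 - J))/3 = -3 + (-10 - J)/3 = -3 + (-10/3 - J/3) = -19/3 - J/3)
F(13)*(-117 + j(4, -5)) = (-19/3 - ⅓*13)*(-117 + (-3 + (-5)²)) = (-19/3 - 13/3)*(-117 + (-3 + 25)) = -32*(-117 + 22)/3 = -32/3*(-95) = 3040/3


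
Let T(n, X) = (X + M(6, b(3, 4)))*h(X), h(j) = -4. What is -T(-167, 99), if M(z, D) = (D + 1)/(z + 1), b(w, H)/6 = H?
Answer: 2872/7 ≈ 410.29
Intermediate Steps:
b(w, H) = 6*H
M(z, D) = (1 + D)/(1 + z)
T(n, X) = -100/7 - 4*X (T(n, X) = (X + (1 + 6*4)/(1 + 6))*(-4) = (X + (1 + 24)/7)*(-4) = (X + (⅐)*25)*(-4) = (X + 25/7)*(-4) = (25/7 + X)*(-4) = -100/7 - 4*X)
-T(-167, 99) = -(-100/7 - 4*99) = -(-100/7 - 396) = -1*(-2872/7) = 2872/7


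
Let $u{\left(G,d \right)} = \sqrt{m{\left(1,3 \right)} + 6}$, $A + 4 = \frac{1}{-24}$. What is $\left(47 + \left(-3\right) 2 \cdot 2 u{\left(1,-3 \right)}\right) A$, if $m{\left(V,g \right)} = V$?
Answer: $- \frac{4559}{24} + \frac{97 \sqrt{7}}{2} \approx -61.639$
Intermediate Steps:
$A = - \frac{97}{24}$ ($A = -4 + \frac{1}{-24} = -4 - \frac{1}{24} = - \frac{97}{24} \approx -4.0417$)
$u{\left(G,d \right)} = \sqrt{7}$ ($u{\left(G,d \right)} = \sqrt{1 + 6} = \sqrt{7}$)
$\left(47 + \left(-3\right) 2 \cdot 2 u{\left(1,-3 \right)}\right) A = \left(47 + \left(-3\right) 2 \cdot 2 \sqrt{7}\right) \left(- \frac{97}{24}\right) = \left(47 + \left(-6\right) 2 \sqrt{7}\right) \left(- \frac{97}{24}\right) = \left(47 - 12 \sqrt{7}\right) \left(- \frac{97}{24}\right) = - \frac{4559}{24} + \frac{97 \sqrt{7}}{2}$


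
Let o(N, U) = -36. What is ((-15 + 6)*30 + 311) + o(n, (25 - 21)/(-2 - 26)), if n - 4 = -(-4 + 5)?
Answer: 5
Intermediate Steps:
n = 3 (n = 4 - (-4 + 5) = 4 - 1*1 = 4 - 1 = 3)
((-15 + 6)*30 + 311) + o(n, (25 - 21)/(-2 - 26)) = ((-15 + 6)*30 + 311) - 36 = (-9*30 + 311) - 36 = (-270 + 311) - 36 = 41 - 36 = 5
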